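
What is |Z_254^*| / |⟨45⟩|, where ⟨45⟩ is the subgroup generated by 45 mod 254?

ord(45) | φ(254) = φ(2)·φ(127) = 1·126 = 126 = 2 · 3^2 · 7.
Divisors of 126: 1, 2, 3, 6, 7, 9, 14, 18, 21, 42, 63, 126.
Check 45^d mod 254 for each divisor in increasing order:
45^1 ≡ 45 (mod 254)
45^2 ≡ 247 (mod 254)
45^3 ≡ 193 (mod 254)
45^6 ≡ 165 (mod 254)
45^7 ≡ 59 (mod 254)
45^9 ≡ 95 (mod 254)
45^14 ≡ 179 (mod 254)
45^18 ≡ 135 (mod 254)
45^21 ≡ 147 (mod 254)
45^42 ≡ 19 (mod 254)
45^63 ≡ 253 (mod 254)
45^126 ≡ 1 (mod 254) ✓
So ord_254(45) = 126, hence |⟨45⟩| = 126.
Index = |(Z/254Z)^×| / |⟨45⟩| = 126 / 126 = 1.

1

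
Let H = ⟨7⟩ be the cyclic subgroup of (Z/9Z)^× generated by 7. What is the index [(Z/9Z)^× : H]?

2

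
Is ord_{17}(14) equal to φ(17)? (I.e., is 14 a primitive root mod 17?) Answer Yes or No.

Yes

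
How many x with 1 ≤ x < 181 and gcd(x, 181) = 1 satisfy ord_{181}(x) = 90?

φ(181) = 181 − 1 = 180 = 2^2 · 3^2 · 5.
(Z/181Z)^× is cyclic (|G| = 180); a cyclic group of order m has exactly φ(d) elements of each order d | m, and none otherwise.
90 = 2 · 3^2 · 5 divides 180, and φ(90) = 24.

24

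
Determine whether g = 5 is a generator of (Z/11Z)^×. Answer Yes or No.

φ(11) = 11 − 1 = 10 = 2 · 5.
Test 5^(10/q) mod 11 for each prime factor q of 10:
5^5 ≡ 1 (mod 11)  [q = 2: ≡ 1 ✗]
5^2 ≡ 3 (mod 11)  [q = 5: ≢ 1 ✓]
5^5 ≡ 1 shows ord(5) | 5, strictly less than φ(11); not a primitive root.

No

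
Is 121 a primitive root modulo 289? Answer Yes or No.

No

φ(289) = φ(17^2) = 17·(17−1) = 272 = 2^4 · 17.
Test 121^(272/q) mod 289 for each prime factor q of 272:
121^136 ≡ 1 (mod 289)  [q = 2: ≡ 1 ✗]
121^16 ≡ 18 (mod 289)  [q = 17: ≢ 1 ✓]
Since 121^136 ≡ 1, the order of 121 divides 136 < 272, so 121 is not a primitive root.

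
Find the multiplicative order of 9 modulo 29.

By Lagrange's theorem, ord_29(9) divides φ(29) = 29 − 1 = 28 = 2^2 · 7.
Divisors of 28: 1, 2, 4, 7, 14, 28.
Check 9^d mod 29 for each divisor in increasing order:
9^1 ≡ 9
9^2 ≡ 23
9^4 ≡ 7
9^7 ≡ 28
9^14 ≡ 1
The smallest such exponent is 14, so the order of 9 is 14.

14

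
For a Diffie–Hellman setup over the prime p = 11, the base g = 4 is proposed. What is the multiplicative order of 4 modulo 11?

The order of 4 must divide φ(11) = 11 − 1 = 10 = 2 · 5.
Divisors of 10: 1, 2, 5, 10.
Compute 4^d (mod 11) for the divisors d until we hit 1:
4^1 ≡ 4 (mod 11)
4^2 ≡ 5 (mod 11)
4^5 ≡ 1 (mod 11) ✓
Hence ord(4) = 5.

5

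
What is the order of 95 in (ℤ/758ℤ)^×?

189

Since 95 ∈ (Z/758Z)^×, its order divides φ(758) = φ(2)·φ(379) = 1·378 = 378 = 2 · 3^3 · 7.
Divisors of 378: 1, 2, 3, 6, 7, 9, 14, 18, 21, 27, 42, 54, 63, 126, 189, 378.
Test each divisor d:
95^1 ≡ 95
95^2 ≡ 687
95^3 ≡ 77
95^6 ≡ 623
95^7 ≡ 61
95^9 ≡ 217
95^14 ≡ 689
95^18 ≡ 93
95^21 ≡ 339
95^27 ≡ 473
95^42 ≡ 463
95^54 ≡ 119
95^63 ≡ 51
95^126 ≡ 327
95^189 ≡ 1
The smallest such exponent is 189, so the order of 95 is 189.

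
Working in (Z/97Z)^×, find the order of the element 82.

96

ord(82) | φ(97) = 97 − 1 = 96 = 2^5 · 3.
Divisors of 96: 1, 2, 3, 4, 6, 8, 12, 16, 24, 32, 48, 96.
Compute 82^d (mod 97) for the divisors d until we hit 1:
82^1 ≡ 82 (mod 97)
82^2 ≡ 31 (mod 97)
82^3 ≡ 20 (mod 97)
82^4 ≡ 88 (mod 97)
82^6 ≡ 12 (mod 97)
82^8 ≡ 81 (mod 97)
82^12 ≡ 47 (mod 97)
82^16 ≡ 62 (mod 97)
82^24 ≡ 75 (mod 97)
82^32 ≡ 61 (mod 97)
82^48 ≡ 96 (mod 97)
82^96 ≡ 1 (mod 97) ✓
The smallest such exponent is 96, so the order of 82 is 96.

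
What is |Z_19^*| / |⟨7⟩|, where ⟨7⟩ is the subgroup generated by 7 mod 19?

6

By Lagrange's theorem, ord_19(7) divides φ(19) = 19 − 1 = 18 = 2 · 3^2.
Divisors of 18: 1, 2, 3, 6, 9, 18.
Compute 7^d (mod 19) for the divisors d until we hit 1:
7^1 ≡ 7 (mod 19)
7^2 ≡ 11 (mod 19)
7^3 ≡ 1 (mod 19) ✓
Thus |⟨7⟩| = ord(7) = 3.
[(Z/19Z)^× : ⟨7⟩] = 18/3 = 6.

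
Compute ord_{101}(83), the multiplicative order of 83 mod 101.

100

Since 83 ∈ (Z/101Z)^×, its order divides φ(101) = 101 − 1 = 100 = 2^2 · 5^2.
Divisors of 100: 1, 2, 4, 5, 10, 20, 25, 50, 100.
Compute 83^d (mod 101) for the divisors d until we hit 1:
83^1 ≡ 83 (mod 101)
83^2 ≡ 21 (mod 101)
83^4 ≡ 37 (mod 101)
83^5 ≡ 41 (mod 101)
83^10 ≡ 65 (mod 101)
83^20 ≡ 84 (mod 101)
83^25 ≡ 10 (mod 101)
83^50 ≡ 100 (mod 101)
83^100 ≡ 1 (mod 101) ✓
Therefore the multiplicative order of 83 modulo 101 is 100.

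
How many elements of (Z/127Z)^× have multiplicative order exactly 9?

6

φ(127) = 127 − 1 = 126 = 2 · 3^2 · 7.
Since (Z/127Z)^× is cyclic of order 126, the number of elements of order d is φ(d) when d | 126 and 0 otherwise.
9 = 3^2 divides 126, and φ(9) = 6.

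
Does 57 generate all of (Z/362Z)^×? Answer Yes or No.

Yes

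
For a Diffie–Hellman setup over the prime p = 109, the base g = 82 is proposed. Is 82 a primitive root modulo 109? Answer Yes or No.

No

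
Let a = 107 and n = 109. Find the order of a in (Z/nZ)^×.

36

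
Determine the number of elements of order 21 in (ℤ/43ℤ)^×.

12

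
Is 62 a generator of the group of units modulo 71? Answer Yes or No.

Yes

φ(71) = 71 − 1 = 70 = 2 · 5 · 7.
62 is a primitive root mod 71 iff 62^(φ(71)/q) ≢ 1 for every prime q | φ(71), i.e. q ∈ {2, 5, 7}.
62^35 ≡ 70 (mod 71)  [q = 2: ≢ 1 ✓]
62^14 ≡ 5 (mod 71)  [q = 5: ≢ 1 ✓]
62^10 ≡ 32 (mod 71)  [q = 7: ≢ 1 ✓]
None equal 1, so ord_71(62) = 70: 62 is a primitive root.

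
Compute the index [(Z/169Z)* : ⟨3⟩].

By Lagrange's theorem, ord_169(3) divides φ(169) = φ(13^2) = 13·(13−1) = 156 = 2^2 · 3 · 13.
Divisors of 156: 1, 2, 3, 4, 6, 12, 13, 26, 39, 52, 78, 156.
Test each divisor d:
3^1 ≡ 3 (mod 169)
3^2 ≡ 9 (mod 169)
3^3 ≡ 27 (mod 169)
3^4 ≡ 81 (mod 169)
3^6 ≡ 53 (mod 169)
3^12 ≡ 105 (mod 169)
3^13 ≡ 146 (mod 169)
3^26 ≡ 22 (mod 169)
3^39 ≡ 1 (mod 169) ✓
Thus |⟨3⟩| = ord(3) = 39.
[(Z/169Z)^× : ⟨3⟩] = 156/39 = 4.

4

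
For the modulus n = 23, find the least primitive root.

5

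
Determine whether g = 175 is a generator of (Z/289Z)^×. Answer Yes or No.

φ(289) = φ(17^2) = 17·(17−1) = 272 = 2^4 · 17.
175 is a primitive root mod 289 iff 175^(φ(289)/q) ≢ 1 for every prime q | φ(289), i.e. q ∈ {2, 17}.
175^136 ≡ 288 (mod 289)  [q = 2: ≢ 1 ✓]
175^16 ≡ 171 (mod 289)  [q = 17: ≢ 1 ✓]
None equal 1, so ord_289(175) = 272: 175 is a primitive root.

Yes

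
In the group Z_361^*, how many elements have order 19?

φ(361) = φ(19^2) = 19·(19−1) = 342 = 2 · 3^2 · 19.
Since (Z/361Z)^× is cyclic of order 342, the number of elements of order d is φ(d) when d | 342 and 0 otherwise.
19 | 342, and φ(19) = 19 − 1 = 18.

18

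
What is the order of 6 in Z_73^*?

36

Since 6 ∈ (Z/73Z)^×, its order divides φ(73) = 73 − 1 = 72 = 2^3 · 3^2.
Divisors of 72: 1, 2, 3, 4, 6, 8, 9, 12, 18, 24, 36, 72.
Test each divisor d:
6^1 ≡ 6
6^2 ≡ 36
6^3 ≡ 70
6^4 ≡ 55
6^6 ≡ 9
6^8 ≡ 32
6^9 ≡ 46
6^12 ≡ 8
6^18 ≡ 72
6^24 ≡ 64
6^36 ≡ 1
So ord_73(6) = 36.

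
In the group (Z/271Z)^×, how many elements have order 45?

φ(271) = 271 − 1 = 270 = 2 · 3^3 · 5.
(Z/271Z)^× is cyclic (|G| = 270); a cyclic group of order m has exactly φ(d) elements of each order d | m, and none otherwise.
45 = 3^2 · 5 divides 270, and φ(45) = 24.

24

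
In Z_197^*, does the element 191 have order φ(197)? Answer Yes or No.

No

φ(197) = 197 − 1 = 196 = 2^2 · 7^2.
191 is a primitive root mod 197 iff 191^(φ(197)/q) ≢ 1 for every prime q | φ(197), i.e. q ∈ {2, 7}.
191^98 ≡ 1 (mod 197)  [q = 2: ≡ 1 ✗]
191^28 ≡ 1 (mod 197)  [q = 7: ≡ 1 ✗]
191^98 ≡ 1 shows ord(191) | 98, strictly less than φ(197); not a primitive root.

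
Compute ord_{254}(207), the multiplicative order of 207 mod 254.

42

The order of 207 must divide φ(254) = φ(2)·φ(127) = 1·126 = 126 = 2 · 3^2 · 7.
Divisors of 126: 1, 2, 3, 6, 7, 9, 14, 18, 21, 42, 63, 126.
Check 207^d mod 254 for each divisor in increasing order:
207^1 ≡ 207
207^2 ≡ 177
207^3 ≡ 63
207^6 ≡ 159
207^7 ≡ 147
207^9 ≡ 111
207^14 ≡ 19
207^18 ≡ 129
207^21 ≡ 253
207^42 ≡ 1
So ord_254(207) = 42.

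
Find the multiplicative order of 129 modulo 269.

268

Since 129 ∈ (Z/269Z)^×, its order divides φ(269) = 269 − 1 = 268 = 2^2 · 67.
Divisors of 268: 1, 2, 4, 67, 134, 268.
Compute 129^d (mod 269) for the divisors d until we hit 1:
129^1 ≡ 129
129^2 ≡ 232
129^4 ≡ 24
129^67 ≡ 82
129^134 ≡ 268
129^268 ≡ 1
The smallest such exponent is 268, so the order of 129 is 268.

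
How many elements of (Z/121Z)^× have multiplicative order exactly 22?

10

φ(121) = φ(11^2) = 11·(11−1) = 110 = 2 · 5 · 11.
In a cyclic group of order 110, there are φ(d) elements of order d for each divisor d of 110, and zero for non-divisors.
22 = 2 · 11 divides 110, and φ(22) = 10.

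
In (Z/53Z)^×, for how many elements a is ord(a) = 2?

1

φ(53) = 53 − 1 = 52 = 2^2 · 13.
Since (Z/53Z)^× is cyclic of order 52, the number of elements of order d is φ(d) when d | 52 and 0 otherwise.
2 | 52, and φ(2) = 2 − 1 = 1.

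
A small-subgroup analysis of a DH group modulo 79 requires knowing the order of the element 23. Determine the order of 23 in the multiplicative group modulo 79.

3

Since 23 ∈ (Z/79Z)^×, its order divides φ(79) = 79 − 1 = 78 = 2 · 3 · 13.
Divisors of 78: 1, 2, 3, 6, 13, 26, 39, 78.
Compute 23^d (mod 79) for the divisors d until we hit 1:
23^1 ≡ 23 (mod 79)
23^2 ≡ 55 (mod 79)
23^3 ≡ 1 (mod 79) ✓
So ord_79(23) = 3.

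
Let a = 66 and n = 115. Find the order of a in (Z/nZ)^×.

22

The order of 66 must divide φ(115) = φ(5·23) = (5−1)·(23−1) = 4·22 = 88 = 2^3 · 11.
Divisors of 88: 1, 2, 4, 8, 11, 22, 44, 88.
Test each divisor d:
66^1 ≡ 66 (mod 115)
66^2 ≡ 101 (mod 115)
66^4 ≡ 81 (mod 115)
66^8 ≡ 6 (mod 115)
66^11 ≡ 91 (mod 115)
66^22 ≡ 1 (mod 115) ✓
The smallest such exponent is 22, so the order of 66 is 22.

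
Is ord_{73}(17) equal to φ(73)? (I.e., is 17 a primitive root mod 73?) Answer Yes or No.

φ(73) = 73 − 1 = 72 = 2^3 · 3^2.
Test 17^(72/q) mod 73 for each prime factor q of 72:
17^36 ≡ 72 (mod 73)  [q = 2: ≢ 1 ✓]
17^24 ≡ 1 (mod 73)  [q = 3: ≡ 1 ✗]
17^24 ≡ 1 shows ord(17) | 24, strictly less than φ(73); not a primitive root.

No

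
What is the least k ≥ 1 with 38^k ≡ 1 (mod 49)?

42

Since 38 ∈ (Z/49Z)^×, its order divides φ(49) = φ(7^2) = 7·(7−1) = 42 = 2 · 3 · 7.
Divisors of 42: 1, 2, 3, 6, 7, 14, 21, 42.
Compute 38^d (mod 49) for the divisors d until we hit 1:
38^1 ≡ 38 (mod 49)
38^2 ≡ 23 (mod 49)
38^3 ≡ 41 (mod 49)
38^6 ≡ 15 (mod 49)
38^7 ≡ 31 (mod 49)
38^14 ≡ 30 (mod 49)
38^21 ≡ 48 (mod 49)
38^42 ≡ 1 (mod 49) ✓
Therefore the multiplicative order of 38 modulo 49 is 42.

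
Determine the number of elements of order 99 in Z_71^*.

φ(71) = 71 − 1 = 70 = 2 · 5 · 7.
In a cyclic group of order 70, there are φ(d) elements of order d for each divisor d of 70, and zero for non-divisors.
Since 99 ∤ 70, the count is 0.

0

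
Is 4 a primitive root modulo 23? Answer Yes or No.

φ(23) = 23 − 1 = 22 = 2 · 11.
It suffices to check that the order of 4 is not a proper divisor of 22: compute 4^(22/q) for q ∈ {2, 11}.
4^11 ≡ 1 (mod 23)  [q = 2: ≡ 1 ✗]
4^2 ≡ 16 (mod 23)  [q = 11: ≢ 1 ✓]
4^11 ≡ 1 shows ord(4) | 11, strictly less than φ(23); not a primitive root.

No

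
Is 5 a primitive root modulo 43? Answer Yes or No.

Yes

φ(43) = 43 − 1 = 42 = 2 · 3 · 7.
It suffices to check that the order of 5 is not a proper divisor of 42: compute 5^(42/q) for q ∈ {2, 3, 7}.
5^21 ≡ 42 (mod 43)  [q = 2: ≢ 1 ✓]
5^14 ≡ 36 (mod 43)  [q = 3: ≢ 1 ✓]
5^6 ≡ 16 (mod 43)  [q = 7: ≢ 1 ✓]
Every test exponent gives a nontrivial residue, hence 5 generates the full group.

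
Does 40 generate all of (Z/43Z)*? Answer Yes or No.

φ(43) = 43 − 1 = 42 = 2 · 3 · 7.
It suffices to check that the order of 40 is not a proper divisor of 42: compute 40^(42/q) for q ∈ {2, 3, 7}.
40^21 ≡ 1 (mod 43)  [q = 2: ≡ 1 ✗]
40^14 ≡ 36 (mod 43)  [q = 3: ≢ 1 ✓]
40^6 ≡ 41 (mod 43)  [q = 7: ≢ 1 ✓]
Since 40^21 ≡ 1, the order of 40 divides 21 < 42, so 40 is not a primitive root.

No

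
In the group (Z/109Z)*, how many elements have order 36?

12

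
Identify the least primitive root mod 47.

5

φ(47) = 47 − 1 = 46 = 2 · 23.
g is a primitive root iff g^(46/q) ≢ 1 (mod 47) for each prime q ∈ {2, 23}.
g = 2: 2^23 ≡ 1 — hits 1, so not a primitive root.
g = 3: 3^23 ≡ 1 — hits 1, so not a primitive root.
g = 4: 4^23 ≡ 1 — hits 1, so not a primitive root.
g = 5: 5^23 ≡ 46; 5^2 ≡ 25 — none is 1, so 5 is a primitive root.
The smallest primitive root modulo 47 is 5.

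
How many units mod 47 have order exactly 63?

φ(47) = 47 − 1 = 46 = 2 · 23.
(Z/47Z)^× is cyclic (|G| = 46); a cyclic group of order m has exactly φ(d) elements of each order d | m, and none otherwise.
63 does not divide 46, so no element of (Z/47Z)^× has order 63.

0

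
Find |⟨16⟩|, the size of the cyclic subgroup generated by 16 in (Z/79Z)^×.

39

Since 16 ∈ (Z/79Z)^×, its order divides φ(79) = 79 − 1 = 78 = 2 · 3 · 13.
Divisors of 78: 1, 2, 3, 6, 13, 26, 39, 78.
Test each divisor d:
16^1 ≡ 16 (mod 79)
16^2 ≡ 19 (mod 79)
16^3 ≡ 67 (mod 79)
16^6 ≡ 65 (mod 79)
16^13 ≡ 55 (mod 79)
16^26 ≡ 23 (mod 79)
16^39 ≡ 1 (mod 79) ✓
Therefore the multiplicative order of 16 modulo 79 is 39.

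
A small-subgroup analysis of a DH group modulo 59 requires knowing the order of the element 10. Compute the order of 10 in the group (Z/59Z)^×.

58

ord(10) | φ(59) = 59 − 1 = 58 = 2 · 29.
Divisors of 58: 1, 2, 29, 58.
Evaluate successive powers at the divisors of 58:
10^1 ≡ 10
10^2 ≡ 41
10^29 ≡ 58
10^58 ≡ 1
The smallest such exponent is 58, so the order of 10 is 58.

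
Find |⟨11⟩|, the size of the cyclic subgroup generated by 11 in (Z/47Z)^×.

Since 11 ∈ (Z/47Z)^×, its order divides φ(47) = 47 − 1 = 46 = 2 · 23.
Divisors of 46: 1, 2, 23, 46.
Check 11^d mod 47 for each divisor in increasing order:
11^1 ≡ 11 (mod 47)
11^2 ≡ 27 (mod 47)
11^23 ≡ 46 (mod 47)
11^46 ≡ 1 (mod 47) ✓
Hence ord(11) = 46.

46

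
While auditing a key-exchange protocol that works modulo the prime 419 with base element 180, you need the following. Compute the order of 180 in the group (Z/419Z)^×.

209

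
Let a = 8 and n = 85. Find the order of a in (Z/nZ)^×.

8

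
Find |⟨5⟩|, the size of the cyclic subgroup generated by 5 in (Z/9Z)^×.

6

The order of 5 must divide φ(9) = φ(3^2) = 3·(3−1) = 6 = 2 · 3.
Divisors of 6: 1, 2, 3, 6.
Evaluate successive powers at the divisors of 6:
5^1 ≡ 5 (mod 9)
5^2 ≡ 7 (mod 9)
5^3 ≡ 8 (mod 9)
5^6 ≡ 1 (mod 9) ✓
The smallest such exponent is 6, so the order of 5 is 6.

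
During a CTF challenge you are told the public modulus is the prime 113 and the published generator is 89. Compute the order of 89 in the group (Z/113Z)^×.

112

ord(89) | φ(113) = 113 − 1 = 112 = 2^4 · 7.
Divisors of 112: 1, 2, 4, 7, 8, 14, 16, 28, 56, 112.
Test each divisor d:
89^1 ≡ 89
89^2 ≡ 11
89^4 ≡ 8
89^7 ≡ 35
89^8 ≡ 64
89^14 ≡ 95
89^16 ≡ 28
89^28 ≡ 98
89^56 ≡ 112
89^112 ≡ 1
So ord_113(89) = 112.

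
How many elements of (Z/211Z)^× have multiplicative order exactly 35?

φ(211) = 211 − 1 = 210 = 2 · 3 · 5 · 7.
(Z/211Z)^× is cyclic (|G| = 210); a cyclic group of order m has exactly φ(d) elements of each order d | m, and none otherwise.
35 = 5 · 7 divides 210, and φ(35) = 24.

24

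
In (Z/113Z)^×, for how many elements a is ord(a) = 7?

6

φ(113) = 113 − 1 = 112 = 2^4 · 7.
In a cyclic group of order 112, there are φ(d) elements of order d for each divisor d of 112, and zero for non-divisors.
7 | 112, and φ(7) = 7 − 1 = 6.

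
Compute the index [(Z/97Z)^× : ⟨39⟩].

1

By Lagrange's theorem, ord_97(39) divides φ(97) = 97 − 1 = 96 = 2^5 · 3.
Divisors of 96: 1, 2, 3, 4, 6, 8, 12, 16, 24, 32, 48, 96.
Check 39^d mod 97 for each divisor in increasing order:
39^1 ≡ 39 (mod 97)
39^2 ≡ 66 (mod 97)
39^3 ≡ 52 (mod 97)
39^4 ≡ 88 (mod 97)
39^6 ≡ 85 (mod 97)
39^8 ≡ 81 (mod 97)
39^12 ≡ 47 (mod 97)
39^16 ≡ 62 (mod 97)
39^24 ≡ 75 (mod 97)
39^32 ≡ 61 (mod 97)
39^48 ≡ 96 (mod 97)
39^96 ≡ 1 (mod 97) ✓
So ord_97(39) = 96, hence |⟨39⟩| = 96.
Index = |(Z/97Z)^×| / |⟨39⟩| = 96 / 96 = 1.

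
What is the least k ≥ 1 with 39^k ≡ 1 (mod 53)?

52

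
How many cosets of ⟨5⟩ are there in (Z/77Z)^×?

2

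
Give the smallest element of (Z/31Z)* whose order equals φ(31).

3

φ(31) = 31 − 1 = 30 = 2 · 3 · 5.
Test candidates g = 2, 3, … against the prime factors q ∈ {2, 3, 5} of φ(31): g is a generator iff g^(30/q) ≢ 1 for every such q.
g = 2: 2^15 ≡ 1 — hits 1, so not a primitive root.
g = 3: 3^15 ≡ 30; 3^10 ≡ 25; 3^6 ≡ 16 — none is 1, so 3 is a primitive root.
The smallest primitive root modulo 31 is 3.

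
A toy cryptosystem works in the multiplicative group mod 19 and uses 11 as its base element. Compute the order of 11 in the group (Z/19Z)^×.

By Lagrange's theorem, ord_19(11) divides φ(19) = 19 − 1 = 18 = 2 · 3^2.
Divisors of 18: 1, 2, 3, 6, 9, 18.
Check 11^d mod 19 for each divisor in increasing order:
11^1 ≡ 11 (mod 19)
11^2 ≡ 7 (mod 19)
11^3 ≡ 1 (mod 19) ✓
So ord_19(11) = 3.

3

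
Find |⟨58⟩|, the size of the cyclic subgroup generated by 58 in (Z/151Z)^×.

By Lagrange's theorem, ord_151(58) divides φ(151) = 151 − 1 = 150 = 2 · 3 · 5^2.
Divisors of 150: 1, 2, 3, 5, 6, 10, 15, 25, 30, 50, 75, 150.
Evaluate successive powers at the divisors of 150:
58^1 ≡ 58 (mod 151)
58^2 ≡ 42 (mod 151)
58^3 ≡ 20 (mod 151)
58^5 ≡ 85 (mod 151)
58^6 ≡ 98 (mod 151)
58^10 ≡ 128 (mod 151)
58^15 ≡ 8 (mod 151)
58^25 ≡ 118 (mod 151)
58^30 ≡ 64 (mod 151)
58^50 ≡ 32 (mod 151)
58^75 ≡ 1 (mod 151) ✓
Therefore the multiplicative order of 58 modulo 151 is 75.

75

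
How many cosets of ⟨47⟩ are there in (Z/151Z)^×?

2

ord(47) | φ(151) = 151 − 1 = 150 = 2 · 3 · 5^2.
Divisors of 150: 1, 2, 3, 5, 6, 10, 15, 25, 30, 50, 75, 150.
Test each divisor d:
47^1 ≡ 47
47^2 ≡ 95
47^3 ≡ 86
47^5 ≡ 16
47^6 ≡ 148
47^10 ≡ 105
47^15 ≡ 19
47^25 ≡ 32
47^30 ≡ 59
47^50 ≡ 118
47^75 ≡ 1
The order of 47 is 75, so the subgroup it generates has 75 elements.
[(Z/151Z)^× : ⟨47⟩] = 150/75 = 2.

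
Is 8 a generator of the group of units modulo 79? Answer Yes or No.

φ(79) = 79 − 1 = 78 = 2 · 3 · 13.
Test 8^(78/q) mod 79 for each prime factor q of 78:
8^39 ≡ 1 (mod 79)  [q = 2: ≡ 1 ✗]
8^26 ≡ 1 (mod 79)  [q = 3: ≡ 1 ✗]
8^6 ≡ 22 (mod 79)  [q = 13: ≢ 1 ✓]
8^39 ≡ 1 shows ord(8) | 39, strictly less than φ(79); not a primitive root.

No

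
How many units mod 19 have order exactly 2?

1

φ(19) = 19 − 1 = 18 = 2 · 3^2.
Since (Z/19Z)^× is cyclic of order 18, the number of elements of order d is φ(d) when d | 18 and 0 otherwise.
2 | 18, and φ(2) = 2 − 1 = 1.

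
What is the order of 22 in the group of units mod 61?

ord(22) | φ(61) = 61 − 1 = 60 = 2^2 · 3 · 5.
Divisors of 60: 1, 2, 3, 4, 5, 6, 10, 12, 15, 20, 30, 60.
Compute 22^d (mod 61) for the divisors d until we hit 1:
22^1 ≡ 22 (mod 61)
22^2 ≡ 57 (mod 61)
22^3 ≡ 34 (mod 61)
22^4 ≡ 16 (mod 61)
22^5 ≡ 47 (mod 61)
22^6 ≡ 58 (mod 61)
22^10 ≡ 13 (mod 61)
22^12 ≡ 9 (mod 61)
22^15 ≡ 1 (mod 61) ✓
Therefore the multiplicative order of 22 modulo 61 is 15.

15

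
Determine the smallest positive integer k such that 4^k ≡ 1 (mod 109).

ord(4) | φ(109) = 109 − 1 = 108 = 2^2 · 3^3.
Divisors of 108: 1, 2, 3, 4, 6, 9, 12, 18, 27, 36, 54, 108.
Check 4^d mod 109 for each divisor in increasing order:
4^1 ≡ 4
4^2 ≡ 16
4^3 ≡ 64
4^4 ≡ 38
4^6 ≡ 63
4^9 ≡ 108
4^12 ≡ 45
4^18 ≡ 1
The smallest such exponent is 18, so the order of 4 is 18.

18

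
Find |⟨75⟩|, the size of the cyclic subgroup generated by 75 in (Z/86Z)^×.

The order of 75 must divide φ(86) = φ(2)·φ(43) = 1·42 = 42 = 2 · 3 · 7.
Divisors of 42: 1, 2, 3, 6, 7, 14, 21, 42.
Test each divisor d:
75^1 ≡ 75 (mod 86)
75^2 ≡ 35 (mod 86)
75^3 ≡ 45 (mod 86)
75^6 ≡ 47 (mod 86)
75^7 ≡ 85 (mod 86)
75^14 ≡ 1 (mod 86) ✓
The smallest such exponent is 14, so the order of 75 is 14.

14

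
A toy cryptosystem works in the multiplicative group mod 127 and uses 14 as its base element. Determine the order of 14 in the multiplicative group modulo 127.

Since 14 ∈ (Z/127Z)^×, its order divides φ(127) = 127 − 1 = 126 = 2 · 3^2 · 7.
Divisors of 126: 1, 2, 3, 6, 7, 9, 14, 18, 21, 42, 63, 126.
Check 14^d mod 127 for each divisor in increasing order:
14^1 ≡ 14 (mod 127)
14^2 ≡ 69 (mod 127)
14^3 ≡ 77 (mod 127)
14^6 ≡ 87 (mod 127)
14^7 ≡ 75 (mod 127)
14^9 ≡ 95 (mod 127)
14^14 ≡ 37 (mod 127)
14^18 ≡ 8 (mod 127)
14^21 ≡ 108 (mod 127)
14^42 ≡ 107 (mod 127)
14^63 ≡ 126 (mod 127)
14^126 ≡ 1 (mod 127) ✓
So ord_127(14) = 126.

126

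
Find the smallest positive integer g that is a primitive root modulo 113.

φ(113) = 113 − 1 = 112 = 2^4 · 7.
g is a primitive root iff g^(112/q) ≢ 1 (mod 113) for each prime q ∈ {2, 7}.
g = 2: 2^56 ≡ 1 — hits 1, so not a primitive root.
g = 3: 3^56 ≡ 112; 3^16 ≡ 49 — none is 1, so 3 is a primitive root.
The smallest primitive root modulo 113 is 3.

3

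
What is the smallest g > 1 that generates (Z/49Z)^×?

3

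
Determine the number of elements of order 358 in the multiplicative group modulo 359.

φ(359) = 359 − 1 = 358 = 2 · 179.
In a cyclic group of order 358, there are φ(d) elements of order d for each divisor d of 358, and zero for non-divisors.
358 = 2 · 179 divides 358, and φ(358) = 178.

178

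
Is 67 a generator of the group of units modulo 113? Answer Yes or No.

Yes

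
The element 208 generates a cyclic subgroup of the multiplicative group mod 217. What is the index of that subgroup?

Since 208 ∈ (Z/217Z)^×, its order divides φ(217) = φ(7·31) = (7−1)·(31−1) = 6·30 = 180 = 2^2 · 3^2 · 5.
Divisors of 180: 1, 2, 3, 4, 5, 6, 9, 10, 12, 15, 18, 20, 30, 36, 45, 60, 90, 180.
Check 208^d mod 217 for each divisor in increasing order:
208^1 ≡ 208 (mod 217)
208^2 ≡ 81 (mod 217)
208^3 ≡ 139 (mod 217)
208^4 ≡ 51 (mod 217)
208^5 ≡ 192 (mod 217)
208^6 ≡ 8 (mod 217)
208^9 ≡ 27 (mod 217)
208^10 ≡ 191 (mod 217)
208^12 ≡ 64 (mod 217)
208^15 ≡ 216 (mod 217)
208^18 ≡ 78 (mod 217)
208^20 ≡ 25 (mod 217)
208^30 ≡ 1 (mod 217) ✓
So ord_217(208) = 30, hence |⟨208⟩| = 30.
The index is φ(217) / ord(208) = 180 / 30 = 6.

6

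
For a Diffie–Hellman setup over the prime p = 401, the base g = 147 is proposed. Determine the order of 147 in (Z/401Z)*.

Since 147 ∈ (Z/401Z)^×, its order divides φ(401) = 401 − 1 = 400 = 2^4 · 5^2.
Divisors of 400: 1, 2, 4, 5, 8, 10, 16, 20, 25, 40, 50, 80, 100, 200, 400.
Test each divisor d:
147^1 ≡ 147 (mod 401)
147^2 ≡ 356 (mod 401)
147^4 ≡ 20 (mod 401)
147^5 ≡ 133 (mod 401)
147^8 ≡ 400 (mod 401)
147^10 ≡ 45 (mod 401)
147^16 ≡ 1 (mod 401) ✓
The smallest such exponent is 16, so the order of 147 is 16.

16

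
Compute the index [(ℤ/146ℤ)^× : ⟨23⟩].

2

By Lagrange's theorem, ord_146(23) divides φ(146) = φ(2)·φ(73) = 1·72 = 72 = 2^3 · 3^2.
Divisors of 72: 1, 2, 3, 4, 6, 8, 9, 12, 18, 24, 36, 72.
Test each divisor d:
23^1 ≡ 23 (mod 146)
23^2 ≡ 91 (mod 146)
23^3 ≡ 49 (mod 146)
23^4 ≡ 105 (mod 146)
23^6 ≡ 65 (mod 146)
23^8 ≡ 75 (mod 146)
23^9 ≡ 119 (mod 146)
23^12 ≡ 137 (mod 146)
23^18 ≡ 145 (mod 146)
23^24 ≡ 81 (mod 146)
23^36 ≡ 1 (mod 146) ✓
Thus |⟨23⟩| = ord(23) = 36.
[(Z/146Z)^× : ⟨23⟩] = 72/36 = 2.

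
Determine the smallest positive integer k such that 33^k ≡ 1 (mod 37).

9

Since 33 ∈ (Z/37Z)^×, its order divides φ(37) = 37 − 1 = 36 = 2^2 · 3^2.
Divisors of 36: 1, 2, 3, 4, 6, 9, 12, 18, 36.
Check 33^d mod 37 for each divisor in increasing order:
33^1 ≡ 33 (mod 37)
33^2 ≡ 16 (mod 37)
33^3 ≡ 10 (mod 37)
33^4 ≡ 34 (mod 37)
33^6 ≡ 26 (mod 37)
33^9 ≡ 1 (mod 37) ✓
Therefore the multiplicative order of 33 modulo 37 is 9.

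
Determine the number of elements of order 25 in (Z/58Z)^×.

0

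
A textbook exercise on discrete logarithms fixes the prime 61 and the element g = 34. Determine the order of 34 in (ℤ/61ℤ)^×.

5

Since 34 ∈ (Z/61Z)^×, its order divides φ(61) = 61 − 1 = 60 = 2^2 · 3 · 5.
Divisors of 60: 1, 2, 3, 4, 5, 6, 10, 12, 15, 20, 30, 60.
Compute 34^d (mod 61) for the divisors d until we hit 1:
34^1 ≡ 34 (mod 61)
34^2 ≡ 58 (mod 61)
34^3 ≡ 20 (mod 61)
34^4 ≡ 9 (mod 61)
34^5 ≡ 1 (mod 61) ✓
Therefore the multiplicative order of 34 modulo 61 is 5.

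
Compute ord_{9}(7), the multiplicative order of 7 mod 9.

3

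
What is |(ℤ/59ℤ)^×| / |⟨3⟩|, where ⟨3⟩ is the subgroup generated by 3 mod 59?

2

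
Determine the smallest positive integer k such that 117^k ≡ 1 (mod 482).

The order of 117 must divide φ(482) = φ(2)·φ(241) = 1·240 = 240 = 2^4 · 3 · 5.
Divisors of 240: 1, 2, 3, 4, 5, 6, 8, 10, 12, 15, 16, 20, 24, 30, 40, 48, 60, 80, 120, 240.
Evaluate successive powers at the divisors of 240:
117^1 ≡ 117
117^2 ≡ 193
117^3 ≡ 409
117^4 ≡ 135
117^5 ≡ 371
117^6 ≡ 27
117^8 ≡ 391
117^10 ≡ 271
117^12 ≡ 247
117^15 ≡ 285
117^16 ≡ 87
117^20 ≡ 177
117^24 ≡ 277
117^30 ≡ 249
117^40 ≡ 481
117^48 ≡ 91
117^60 ≡ 305
117^80 ≡ 1
Hence ord(117) = 80.

80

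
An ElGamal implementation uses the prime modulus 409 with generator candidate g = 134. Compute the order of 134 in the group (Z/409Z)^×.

136

By Lagrange's theorem, ord_409(134) divides φ(409) = 409 − 1 = 408 = 2^3 · 3 · 17.
Divisors of 408: 1, 2, 3, 4, 6, 8, 12, 17, 24, 34, 51, 68, 102, 136, 204, 408.
Test each divisor d:
134^1 ≡ 134
134^2 ≡ 369
134^3 ≡ 366
134^4 ≡ 373
134^6 ≡ 213
134^8 ≡ 69
134^12 ≡ 379
134^17 ≡ 343
134^24 ≡ 82
134^34 ≡ 266
134^51 ≡ 31
134^68 ≡ 408
134^102 ≡ 143
134^136 ≡ 1
So ord_409(134) = 136.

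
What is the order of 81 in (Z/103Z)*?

The order of 81 must divide φ(103) = 103 − 1 = 102 = 2 · 3 · 17.
Divisors of 102: 1, 2, 3, 6, 17, 34, 51, 102.
Check 81^d mod 103 for each divisor in increasing order:
81^1 ≡ 81 (mod 103)
81^2 ≡ 72 (mod 103)
81^3 ≡ 64 (mod 103)
81^6 ≡ 79 (mod 103)
81^17 ≡ 1 (mod 103) ✓
Therefore the multiplicative order of 81 modulo 103 is 17.

17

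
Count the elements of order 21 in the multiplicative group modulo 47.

0

φ(47) = 47 − 1 = 46 = 2 · 23.
(Z/47Z)^× is cyclic (|G| = 46); a cyclic group of order m has exactly φ(d) elements of each order d | m, and none otherwise.
21 does not divide 46, so no element of (Z/47Z)^× has order 21.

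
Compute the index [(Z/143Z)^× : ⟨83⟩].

The order of 83 must divide φ(143) = φ(11·13) = (11−1)·(13−1) = 10·12 = 120 = 2^3 · 3 · 5.
Divisors of 120: 1, 2, 3, 4, 5, 6, 8, 10, 12, 15, 20, 24, 30, 40, 60, 120.
Check 83^d mod 143 for each divisor in increasing order:
83^1 ≡ 83
83^2 ≡ 25
83^3 ≡ 73
83^4 ≡ 53
83^5 ≡ 109
83^6 ≡ 38
83^8 ≡ 92
83^10 ≡ 12
83^12 ≡ 14
83^15 ≡ 21
83^20 ≡ 1
The order of 83 is 20, so the subgroup it generates has 20 elements.
[(Z/143Z)^× : ⟨83⟩] = 120/20 = 6.

6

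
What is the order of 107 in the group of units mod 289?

272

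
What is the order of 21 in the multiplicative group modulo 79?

13

Since 21 ∈ (Z/79Z)^×, its order divides φ(79) = 79 − 1 = 78 = 2 · 3 · 13.
Divisors of 78: 1, 2, 3, 6, 13, 26, 39, 78.
Test each divisor d:
21^1 ≡ 21 (mod 79)
21^2 ≡ 46 (mod 79)
21^3 ≡ 18 (mod 79)
21^6 ≡ 8 (mod 79)
21^13 ≡ 1 (mod 79) ✓
Hence ord(21) = 13.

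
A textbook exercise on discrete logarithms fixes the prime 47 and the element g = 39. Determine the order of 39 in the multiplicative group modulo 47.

ord(39) | φ(47) = 47 − 1 = 46 = 2 · 23.
Divisors of 46: 1, 2, 23, 46.
Compute 39^d (mod 47) for the divisors d until we hit 1:
39^1 ≡ 39
39^2 ≡ 17
39^23 ≡ 46
39^46 ≡ 1
The smallest such exponent is 46, so the order of 39 is 46.

46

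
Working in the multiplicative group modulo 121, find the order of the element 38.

Since 38 ∈ (Z/121Z)^×, its order divides φ(121) = φ(11^2) = 11·(11−1) = 110 = 2 · 5 · 11.
Divisors of 110: 1, 2, 5, 10, 11, 22, 55, 110.
Compute 38^d (mod 121) for the divisors d until we hit 1:
38^1 ≡ 38 (mod 121)
38^2 ≡ 113 (mod 121)
38^5 ≡ 12 (mod 121)
38^10 ≡ 23 (mod 121)
38^11 ≡ 27 (mod 121)
38^22 ≡ 3 (mod 121)
38^55 ≡ 1 (mod 121) ✓
The smallest such exponent is 55, so the order of 38 is 55.

55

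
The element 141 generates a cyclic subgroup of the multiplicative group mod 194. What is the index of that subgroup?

2

ord(141) | φ(194) = φ(2)·φ(97) = 1·96 = 96 = 2^5 · 3.
Divisors of 96: 1, 2, 3, 4, 6, 8, 12, 16, 24, 32, 48, 96.
Test each divisor d:
141^1 ≡ 141 (mod 194)
141^2 ≡ 93 (mod 194)
141^3 ≡ 115 (mod 194)
141^4 ≡ 113 (mod 194)
141^6 ≡ 33 (mod 194)
141^8 ≡ 159 (mod 194)
141^12 ≡ 119 (mod 194)
141^16 ≡ 61 (mod 194)
141^24 ≡ 193 (mod 194)
141^32 ≡ 35 (mod 194)
141^48 ≡ 1 (mod 194) ✓
Thus |⟨141⟩| = ord(141) = 48.
The index is φ(194) / ord(141) = 96 / 48 = 2.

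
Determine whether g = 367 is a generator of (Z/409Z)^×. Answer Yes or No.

φ(409) = 409 − 1 = 408 = 2^3 · 3 · 17.
367 is a primitive root mod 409 iff 367^(φ(409)/q) ≢ 1 for every prime q | φ(409), i.e. q ∈ {2, 3, 17}.
367^204 ≡ 408 (mod 409)  [q = 2: ≢ 1 ✓]
367^136 ≡ 53 (mod 409)  [q = 3: ≢ 1 ✓]
367^24 ≡ 180 (mod 409)  [q = 17: ≢ 1 ✓]
Every test exponent gives a nontrivial residue, hence 367 generates the full group.

Yes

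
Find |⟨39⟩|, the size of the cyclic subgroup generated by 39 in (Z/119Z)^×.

48

By Lagrange's theorem, ord_119(39) divides φ(119) = φ(7·17) = (7−1)·(17−1) = 6·16 = 96 = 2^5 · 3.
Divisors of 96: 1, 2, 3, 4, 6, 8, 12, 16, 24, 32, 48, 96.
Check 39^d mod 119 for each divisor in increasing order:
39^1 ≡ 39
39^2 ≡ 93
39^3 ≡ 57
39^4 ≡ 81
39^6 ≡ 36
39^8 ≡ 16
39^12 ≡ 106
39^16 ≡ 18
39^24 ≡ 50
39^32 ≡ 86
39^48 ≡ 1
Hence ord(39) = 48.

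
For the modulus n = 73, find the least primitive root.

5

φ(73) = 73 − 1 = 72 = 2^3 · 3^2.
g is a primitive root iff g^(72/q) ≢ 1 (mod 73) for each prime q ∈ {2, 3}.
g = 2: 2^36 ≡ 1 — hits 1, so not a primitive root.
g = 3: 3^36 ≡ 1 — hits 1, so not a primitive root.
g = 4: 4^36 ≡ 1 — hits 1, so not a primitive root.
g = 5: 5^36 ≡ 72; 5^24 ≡ 8 — none is 1, so 5 is a primitive root.
Hence the least primitive root of 73 is 5.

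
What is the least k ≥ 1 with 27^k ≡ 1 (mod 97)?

The order of 27 must divide φ(97) = 97 − 1 = 96 = 2^5 · 3.
Divisors of 96: 1, 2, 3, 4, 6, 8, 12, 16, 24, 32, 48, 96.
Test each divisor d:
27^1 ≡ 27 (mod 97)
27^2 ≡ 50 (mod 97)
27^3 ≡ 89 (mod 97)
27^4 ≡ 75 (mod 97)
27^6 ≡ 64 (mod 97)
27^8 ≡ 96 (mod 97)
27^12 ≡ 22 (mod 97)
27^16 ≡ 1 (mod 97) ✓
Hence ord(27) = 16.

16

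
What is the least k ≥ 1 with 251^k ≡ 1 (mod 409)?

Since 251 ∈ (Z/409Z)^×, its order divides φ(409) = 409 − 1 = 408 = 2^3 · 3 · 17.
Divisors of 408: 1, 2, 3, 4, 6, 8, 12, 17, 24, 34, 51, 68, 102, 136, 204, 408.
Evaluate successive powers at the divisors of 408:
251^1 ≡ 251 (mod 409)
251^2 ≡ 15 (mod 409)
251^3 ≡ 84 (mod 409)
251^4 ≡ 225 (mod 409)
251^6 ≡ 103 (mod 409)
251^8 ≡ 318 (mod 409)
251^12 ≡ 384 (mod 409)
251^17 ≡ 402 (mod 409)
251^24 ≡ 216 (mod 409)
251^34 ≡ 49 (mod 409)
251^51 ≡ 66 (mod 409)
251^68 ≡ 356 (mod 409)
251^102 ≡ 266 (mod 409)
251^136 ≡ 355 (mod 409)
251^204 ≡ 408 (mod 409)
251^408 ≡ 1 (mod 409) ✓
Hence ord(251) = 408.

408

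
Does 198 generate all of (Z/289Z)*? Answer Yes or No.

φ(289) = φ(17^2) = 17·(17−1) = 272 = 2^4 · 17.
It suffices to check that the order of 198 is not a proper divisor of 272: compute 198^(272/q) for q ∈ {2, 17}.
198^136 ≡ 288 (mod 289)  [q = 2: ≢ 1 ✓]
198^16 ≡ 137 (mod 289)  [q = 17: ≢ 1 ✓]
None equal 1, so ord_289(198) = 272: 198 is a primitive root.

Yes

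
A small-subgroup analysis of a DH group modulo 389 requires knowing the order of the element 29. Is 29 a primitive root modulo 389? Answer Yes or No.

Yes

φ(389) = 389 − 1 = 388 = 2^2 · 97.
It suffices to check that the order of 29 is not a proper divisor of 388: compute 29^(388/q) for q ∈ {2, 97}.
29^194 ≡ 388 (mod 389)  [q = 2: ≢ 1 ✓]
29^4 ≡ 79 (mod 389)  [q = 97: ≢ 1 ✓]
None equal 1, so ord_389(29) = 388: 29 is a primitive root.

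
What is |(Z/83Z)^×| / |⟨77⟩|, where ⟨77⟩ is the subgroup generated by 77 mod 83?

By Lagrange's theorem, ord_83(77) divides φ(83) = 83 − 1 = 82 = 2 · 41.
Divisors of 82: 1, 2, 41, 82.
Test each divisor d:
77^1 ≡ 77 (mod 83)
77^2 ≡ 36 (mod 83)
77^41 ≡ 1 (mod 83) ✓
The order of 77 is 41, so the subgroup it generates has 41 elements.
Index = |(Z/83Z)^×| / |⟨77⟩| = 82 / 41 = 2.

2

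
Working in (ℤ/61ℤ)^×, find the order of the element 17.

ord(17) | φ(61) = 61 − 1 = 60 = 2^2 · 3 · 5.
Divisors of 60: 1, 2, 3, 4, 5, 6, 10, 12, 15, 20, 30, 60.
Check 17^d mod 61 for each divisor in increasing order:
17^1 ≡ 17
17^2 ≡ 45
17^3 ≡ 33
17^4 ≡ 12
17^5 ≡ 21
17^6 ≡ 52
17^10 ≡ 14
17^12 ≡ 20
17^15 ≡ 50
17^20 ≡ 13
17^30 ≡ 60
17^60 ≡ 1
Therefore the multiplicative order of 17 modulo 61 is 60.

60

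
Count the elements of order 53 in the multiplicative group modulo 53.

0

φ(53) = 53 − 1 = 52 = 2^2 · 13.
In a cyclic group of order 52, there are φ(d) elements of order d for each divisor d of 52, and zero for non-divisors.
Since 53 ∤ 52, the count is 0.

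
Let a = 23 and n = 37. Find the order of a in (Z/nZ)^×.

12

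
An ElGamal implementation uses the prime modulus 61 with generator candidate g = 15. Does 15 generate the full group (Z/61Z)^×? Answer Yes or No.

φ(61) = 61 − 1 = 60 = 2^2 · 3 · 5.
Test 15^(60/q) mod 61 for each prime factor q of 60:
15^30 ≡ 1 (mod 61)  [q = 2: ≡ 1 ✗]
15^20 ≡ 47 (mod 61)  [q = 3: ≢ 1 ✓]
15^12 ≡ 58 (mod 61)  [q = 5: ≢ 1 ✓]
The check at q = 2 fails, so 15 generates a proper subgroup.

No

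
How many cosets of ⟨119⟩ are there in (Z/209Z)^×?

Since 119 ∈ (Z/209Z)^×, its order divides φ(209) = φ(11·19) = (11−1)·(19−1) = 10·18 = 180 = 2^2 · 3^2 · 5.
Divisors of 180: 1, 2, 3, 4, 5, 6, 9, 10, 12, 15, 18, 20, 30, 36, 45, 60, 90, 180.
Test each divisor d:
119^1 ≡ 119 (mod 209)
119^2 ≡ 158 (mod 209)
119^3 ≡ 201 (mod 209)
119^4 ≡ 93 (mod 209)
119^5 ≡ 199 (mod 209)
119^6 ≡ 64 (mod 209)
119^9 ≡ 115 (mod 209)
119^10 ≡ 100 (mod 209)
119^12 ≡ 125 (mod 209)
119^15 ≡ 45 (mod 209)
119^18 ≡ 58 (mod 209)
119^20 ≡ 177 (mod 209)
119^30 ≡ 144 (mod 209)
119^36 ≡ 20 (mod 209)
119^45 ≡ 1 (mod 209) ✓
So ord_209(119) = 45, hence |⟨119⟩| = 45.
The index is φ(209) / ord(119) = 180 / 45 = 4.

4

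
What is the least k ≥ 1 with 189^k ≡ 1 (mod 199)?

198

By Lagrange's theorem, ord_199(189) divides φ(199) = 199 − 1 = 198 = 2 · 3^2 · 11.
Divisors of 198: 1, 2, 3, 6, 9, 11, 18, 22, 33, 66, 99, 198.
Check 189^d mod 199 for each divisor in increasing order:
189^1 ≡ 189
189^2 ≡ 100
189^3 ≡ 194
189^6 ≡ 25
189^9 ≡ 74
189^11 ≡ 37
189^18 ≡ 103
189^22 ≡ 175
189^33 ≡ 107
189^66 ≡ 106
189^99 ≡ 198
189^198 ≡ 1
Therefore the multiplicative order of 189 modulo 199 is 198.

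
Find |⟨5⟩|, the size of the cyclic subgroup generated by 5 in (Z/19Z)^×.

The order of 5 must divide φ(19) = 19 − 1 = 18 = 2 · 3^2.
Divisors of 18: 1, 2, 3, 6, 9, 18.
Evaluate successive powers at the divisors of 18:
5^1 ≡ 5
5^2 ≡ 6
5^3 ≡ 11
5^6 ≡ 7
5^9 ≡ 1
So ord_19(5) = 9.

9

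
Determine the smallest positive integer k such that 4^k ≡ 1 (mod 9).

3

ord(4) | φ(9) = φ(3^2) = 3·(3−1) = 6 = 2 · 3.
Divisors of 6: 1, 2, 3, 6.
Evaluate successive powers at the divisors of 6:
4^1 ≡ 4
4^2 ≡ 7
4^3 ≡ 1
Hence ord(4) = 3.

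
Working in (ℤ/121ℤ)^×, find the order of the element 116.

110

ord(116) | φ(121) = φ(11^2) = 11·(11−1) = 110 = 2 · 5 · 11.
Divisors of 110: 1, 2, 5, 10, 11, 22, 55, 110.
Test each divisor d:
116^1 ≡ 116 (mod 121)
116^2 ≡ 25 (mod 121)
116^5 ≡ 21 (mod 121)
116^10 ≡ 78 (mod 121)
116^11 ≡ 94 (mod 121)
116^22 ≡ 3 (mod 121)
116^55 ≡ 120 (mod 121)
116^110 ≡ 1 (mod 121) ✓
Hence ord(116) = 110.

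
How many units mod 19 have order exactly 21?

0

φ(19) = 19 − 1 = 18 = 2 · 3^2.
Since (Z/19Z)^× is cyclic of order 18, the number of elements of order d is φ(d) when d | 18 and 0 otherwise.
21 does not divide 18, so no element of (Z/19Z)^× has order 21.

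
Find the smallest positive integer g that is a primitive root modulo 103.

φ(103) = 103 − 1 = 102 = 2 · 3 · 17.
g is a primitive root iff g^(102/q) ≢ 1 (mod 103) for each prime q ∈ {2, 3, 17}.
g = 2: 2^51 ≡ 1 — hits 1, so not a primitive root.
g = 3: 3^51 ≡ 102; 3^34 ≡ 1 — hits 1, so not a primitive root.
g = 4: 4^51 ≡ 1 — hits 1, so not a primitive root.
g = 5: 5^51 ≡ 102; 5^34 ≡ 56; 5^6 ≡ 72 — none is 1, so 5 is a primitive root.
Hence the least primitive root of 103 is 5.

5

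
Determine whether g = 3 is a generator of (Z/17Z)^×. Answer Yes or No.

φ(17) = 17 − 1 = 16 = 2^4.
3 is a primitive root mod 17 iff 3^(φ(17)/q) ≢ 1 for every prime q | φ(17), i.e. q ∈ {2}.
3^8 ≡ 16 (mod 17)  [q = 2: ≢ 1 ✓]
None equal 1, so ord_17(3) = 16: 3 is a primitive root.

Yes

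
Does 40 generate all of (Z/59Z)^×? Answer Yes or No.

φ(59) = 59 − 1 = 58 = 2 · 29.
An element g generates (Z/59Z)^× iff g^(58/q) ≢ 1 (mod 59) for each prime q ∈ {2, 29}.
40^29 ≡ 58 (mod 59)  [q = 2: ≢ 1 ✓]
40^2 ≡ 7 (mod 59)  [q = 29: ≢ 1 ✓]
Every test exponent gives a nontrivial residue, hence 40 generates the full group.

Yes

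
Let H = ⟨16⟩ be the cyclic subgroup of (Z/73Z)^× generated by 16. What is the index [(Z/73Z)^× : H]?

Since 16 ∈ (Z/73Z)^×, its order divides φ(73) = 73 − 1 = 72 = 2^3 · 3^2.
Divisors of 72: 1, 2, 3, 4, 6, 8, 9, 12, 18, 24, 36, 72.
Test each divisor d:
16^1 ≡ 16 (mod 73)
16^2 ≡ 37 (mod 73)
16^3 ≡ 8 (mod 73)
16^4 ≡ 55 (mod 73)
16^6 ≡ 64 (mod 73)
16^8 ≡ 32 (mod 73)
16^9 ≡ 1 (mod 73) ✓
So ord_73(16) = 9, hence |⟨16⟩| = 9.
Index = |(Z/73Z)^×| / |⟨16⟩| = 72 / 9 = 8.

8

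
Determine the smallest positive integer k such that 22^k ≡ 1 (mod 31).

30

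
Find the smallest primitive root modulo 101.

2

φ(101) = 101 − 1 = 100 = 2^2 · 5^2.
Test candidates g = 2, 3, … against the prime factors q ∈ {2, 5} of φ(101): g is a generator iff g^(100/q) ≢ 1 for every such q.
g = 2: 2^50 ≡ 100; 2^20 ≡ 95 — none is 1, so 2 is a primitive root.
Hence the least primitive root of 101 is 2.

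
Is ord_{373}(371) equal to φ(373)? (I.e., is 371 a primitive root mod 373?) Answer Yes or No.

Yes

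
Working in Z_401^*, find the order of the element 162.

40

The order of 162 must divide φ(401) = 401 − 1 = 400 = 2^4 · 5^2.
Divisors of 400: 1, 2, 4, 5, 8, 10, 16, 20, 25, 40, 50, 80, 100, 200, 400.
Compute 162^d (mod 401) for the divisors d until we hit 1:
162^1 ≡ 162 (mod 401)
162^2 ≡ 179 (mod 401)
162^4 ≡ 362 (mod 401)
162^5 ≡ 98 (mod 401)
162^8 ≡ 318 (mod 401)
162^10 ≡ 381 (mod 401)
162^16 ≡ 72 (mod 401)
162^20 ≡ 400 (mod 401)
162^25 ≡ 303 (mod 401)
162^40 ≡ 1 (mod 401) ✓
Therefore the multiplicative order of 162 modulo 401 is 40.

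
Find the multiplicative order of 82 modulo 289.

ord(82) | φ(289) = φ(17^2) = 17·(17−1) = 272 = 2^4 · 17.
Divisors of 272: 1, 2, 4, 8, 16, 17, 34, 68, 136, 272.
Evaluate successive powers at the divisors of 272:
82^1 ≡ 82 (mod 289)
82^2 ≡ 77 (mod 289)
82^4 ≡ 149 (mod 289)
82^8 ≡ 237 (mod 289)
82^16 ≡ 103 (mod 289)
82^17 ≡ 65 (mod 289)
82^34 ≡ 179 (mod 289)
82^68 ≡ 251 (mod 289)
82^136 ≡ 288 (mod 289)
82^272 ≡ 1 (mod 289) ✓
Hence ord(82) = 272.

272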